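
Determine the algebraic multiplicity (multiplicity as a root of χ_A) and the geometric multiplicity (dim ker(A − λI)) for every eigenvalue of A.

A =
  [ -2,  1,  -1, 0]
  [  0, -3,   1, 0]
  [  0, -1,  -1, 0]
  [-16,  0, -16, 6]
λ = -2: alg = 3, geom = 2; λ = 6: alg = 1, geom = 1

Step 1 — factor the characteristic polynomial to read off the algebraic multiplicities:
  χ_A(x) = (x - 6)*(x + 2)^3

Step 2 — compute geometric multiplicities via the rank-nullity identity g(λ) = n − rank(A − λI):
  rank(A − (-2)·I) = 2, so dim ker(A − (-2)·I) = n − 2 = 2
  rank(A − (6)·I) = 3, so dim ker(A − (6)·I) = n − 3 = 1

Summary:
  λ = -2: algebraic multiplicity = 3, geometric multiplicity = 2
  λ = 6: algebraic multiplicity = 1, geometric multiplicity = 1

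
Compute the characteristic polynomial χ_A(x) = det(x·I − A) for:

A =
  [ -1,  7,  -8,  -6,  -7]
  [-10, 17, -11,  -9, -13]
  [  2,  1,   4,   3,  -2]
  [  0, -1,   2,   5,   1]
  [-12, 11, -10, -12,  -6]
x^5 - 19*x^4 + 130*x^3 - 350*x^2 + 125*x + 625

Expanding det(x·I − A) (e.g. by cofactor expansion or by noting that A is similar to its Jordan form J, which has the same characteristic polynomial as A) gives
  χ_A(x) = x^5 - 19*x^4 + 130*x^3 - 350*x^2 + 125*x + 625
which factors as (x - 5)^4*(x + 1). The eigenvalues (with algebraic multiplicities) are λ = -1 with multiplicity 1, λ = 5 with multiplicity 4.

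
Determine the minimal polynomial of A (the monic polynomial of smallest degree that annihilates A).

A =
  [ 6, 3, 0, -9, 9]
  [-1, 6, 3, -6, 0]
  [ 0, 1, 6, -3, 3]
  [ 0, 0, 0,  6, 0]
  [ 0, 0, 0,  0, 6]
x^3 - 18*x^2 + 108*x - 216

The characteristic polynomial is χ_A(x) = (x - 6)^5, so the eigenvalues are known. The minimal polynomial is
  m_A(x) = Π_λ (x − λ)^{k_λ}
where k_λ is the size of the *largest* Jordan block for λ (equivalently, the smallest k with (A − λI)^k v = 0 for every generalised eigenvector v of λ).

  λ = 6: largest Jordan block has size 3, contributing (x − 6)^3

So m_A(x) = (x - 6)^3 = x^3 - 18*x^2 + 108*x - 216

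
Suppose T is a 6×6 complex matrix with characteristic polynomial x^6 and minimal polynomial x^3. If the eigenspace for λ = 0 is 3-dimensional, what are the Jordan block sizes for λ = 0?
Block sizes for λ = 0: [3, 2, 1]

Step 1 — from the characteristic polynomial, algebraic multiplicity of λ = 0 is 6. From dim ker(T − (0)·I) = 3, there are exactly 3 Jordan blocks for λ = 0.
Step 2 — from the minimal polynomial, the factor (x − 0)^3 tells us the largest block for λ = 0 has size 3.
Step 3 — with total size 6, 3 blocks, and largest block 3, the block sizes (in nonincreasing order) are [3, 2, 1].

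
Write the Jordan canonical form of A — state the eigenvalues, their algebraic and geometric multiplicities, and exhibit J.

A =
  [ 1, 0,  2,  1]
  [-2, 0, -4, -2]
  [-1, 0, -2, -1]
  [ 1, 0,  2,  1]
J_2(0) ⊕ J_1(0) ⊕ J_1(0)

The characteristic polynomial is
  det(x·I − A) = x^4

Eigenvalues and multiplicities (the geometric multiplicity of λ is n − rank(A − λI), which equals the number of Jordan blocks for λ):
  λ = 0: algebraic multiplicity = 4, geometric multiplicity = 3

Determining the block sizes for each eigenvalue:
  λ = 0: 3 blocks summing to 4 forces exactly one block of size 2 and the rest size 1 → block sizes [2, 1, 1]

Assembling the blocks gives a Jordan form
J =
  [0, 1, 0, 0]
  [0, 0, 0, 0]
  [0, 0, 0, 0]
  [0, 0, 0, 0]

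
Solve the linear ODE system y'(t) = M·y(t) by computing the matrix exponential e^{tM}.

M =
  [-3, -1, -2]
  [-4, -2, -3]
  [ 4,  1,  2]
e^{tM} =
  [-2*t*exp(-t) + exp(-t), t^2*exp(-t)/2 - t*exp(-t), t^2*exp(-t)/2 - 2*t*exp(-t)]
  [-4*t*exp(-t), t^2*exp(-t) - t*exp(-t) + exp(-t), t^2*exp(-t) - 3*t*exp(-t)]
  [4*t*exp(-t), -t^2*exp(-t) + t*exp(-t), -t^2*exp(-t) + 3*t*exp(-t) + exp(-t)]

Strategy: write M = P · J · P⁻¹ where J is a Jordan canonical form, so e^{tM} = P · e^{tJ} · P⁻¹, and e^{tJ} can be computed block-by-block.

M has Jordan form
J =
  [-1,  1,  0]
  [ 0, -1,  1]
  [ 0,  0, -1]
(up to reordering of blocks).

Per-block formulas:
  For a 3×3 Jordan block J_3(-1): exp(t · J_3(-1)) = e^(-1t)·(I + t·N + (t^2/2)·N^2), where N is the 3×3 nilpotent shift.

After assembling e^{tJ} and conjugating by P, we get:

e^{tM} =
  [-2*t*exp(-t) + exp(-t), t^2*exp(-t)/2 - t*exp(-t), t^2*exp(-t)/2 - 2*t*exp(-t)]
  [-4*t*exp(-t), t^2*exp(-t) - t*exp(-t) + exp(-t), t^2*exp(-t) - 3*t*exp(-t)]
  [4*t*exp(-t), -t^2*exp(-t) + t*exp(-t), -t^2*exp(-t) + 3*t*exp(-t) + exp(-t)]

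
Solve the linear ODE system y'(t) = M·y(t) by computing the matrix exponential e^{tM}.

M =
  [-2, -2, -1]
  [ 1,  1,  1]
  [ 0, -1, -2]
e^{tM} =
  [-t^2*exp(-t)/2 - t*exp(-t) + exp(-t), -t^2*exp(-t)/2 - 2*t*exp(-t), -t*exp(-t)]
  [t^2*exp(-t)/2 + t*exp(-t), t^2*exp(-t)/2 + 2*t*exp(-t) + exp(-t), t*exp(-t)]
  [-t^2*exp(-t)/2, -t^2*exp(-t)/2 - t*exp(-t), -t*exp(-t) + exp(-t)]

Strategy: write M = P · J · P⁻¹ where J is a Jordan canonical form, so e^{tM} = P · e^{tJ} · P⁻¹, and e^{tJ} can be computed block-by-block.

M has Jordan form
J =
  [-1,  1,  0]
  [ 0, -1,  1]
  [ 0,  0, -1]
(up to reordering of blocks).

Per-block formulas:
  For a 3×3 Jordan block J_3(-1): exp(t · J_3(-1)) = e^(-1t)·(I + t·N + (t^2/2)·N^2), where N is the 3×3 nilpotent shift.

After assembling e^{tJ} and conjugating by P, we get:

e^{tM} =
  [-t^2*exp(-t)/2 - t*exp(-t) + exp(-t), -t^2*exp(-t)/2 - 2*t*exp(-t), -t*exp(-t)]
  [t^2*exp(-t)/2 + t*exp(-t), t^2*exp(-t)/2 + 2*t*exp(-t) + exp(-t), t*exp(-t)]
  [-t^2*exp(-t)/2, -t^2*exp(-t)/2 - t*exp(-t), -t*exp(-t) + exp(-t)]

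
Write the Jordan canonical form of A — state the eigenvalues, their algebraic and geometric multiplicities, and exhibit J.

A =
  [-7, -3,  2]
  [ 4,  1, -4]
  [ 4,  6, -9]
J_2(-5) ⊕ J_1(-5)

The characteristic polynomial is
  det(x·I − A) = x^3 + 15*x^2 + 75*x + 125 = (x + 5)^3

Eigenvalues and multiplicities (the geometric multiplicity of λ is n − rank(A − λI), which equals the number of Jordan blocks for λ):
  λ = -5: algebraic multiplicity = 3, geometric multiplicity = 2

Determining the block sizes for each eigenvalue:
  λ = -5: 2 blocks summing to 3 forces exactly one block of size 2 and the rest size 1 → block sizes [2, 1]

Assembling the blocks gives a Jordan form
J =
  [-5,  1,  0]
  [ 0, -5,  0]
  [ 0,  0, -5]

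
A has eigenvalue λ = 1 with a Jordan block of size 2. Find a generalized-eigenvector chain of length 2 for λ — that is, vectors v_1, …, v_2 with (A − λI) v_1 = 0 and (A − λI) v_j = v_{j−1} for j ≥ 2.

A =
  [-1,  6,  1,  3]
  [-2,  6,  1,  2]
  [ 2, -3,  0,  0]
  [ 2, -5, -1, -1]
A Jordan chain for λ = 1 of length 2:
v_1 = (-2, -2, 2, 2)ᵀ
v_2 = (1, 0, 0, 0)ᵀ

Let N = A − (1)·I. We want v_2 with N^2 v_2 = 0 but N^1 v_2 ≠ 0; then v_{j-1} := N · v_j for j = 2, …, 2.

Pick v_2 = (1, 0, 0, 0)ᵀ.
Then v_1 = N · v_2 = (-2, -2, 2, 2)ᵀ.

Sanity check: (A − (1)·I) v_1 = (0, 0, 0, 0)ᵀ = 0. ✓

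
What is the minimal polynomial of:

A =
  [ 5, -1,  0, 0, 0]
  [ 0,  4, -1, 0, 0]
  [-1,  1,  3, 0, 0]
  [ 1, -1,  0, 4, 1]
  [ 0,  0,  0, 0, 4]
x^3 - 12*x^2 + 48*x - 64

The characteristic polynomial is χ_A(x) = (x - 4)^5, so the eigenvalues are known. The minimal polynomial is
  m_A(x) = Π_λ (x − λ)^{k_λ}
where k_λ is the size of the *largest* Jordan block for λ (equivalently, the smallest k with (A − λI)^k v = 0 for every generalised eigenvector v of λ).

  λ = 4: largest Jordan block has size 3, contributing (x − 4)^3

So m_A(x) = (x - 4)^3 = x^3 - 12*x^2 + 48*x - 64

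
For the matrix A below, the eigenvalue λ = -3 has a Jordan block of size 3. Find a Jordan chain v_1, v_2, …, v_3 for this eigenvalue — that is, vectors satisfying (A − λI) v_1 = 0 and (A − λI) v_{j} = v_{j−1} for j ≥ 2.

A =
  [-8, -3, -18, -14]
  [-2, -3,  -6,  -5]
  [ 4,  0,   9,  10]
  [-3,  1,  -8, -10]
A Jordan chain for λ = -3 of length 3:
v_1 = (1, 1, -2, 2)ᵀ
v_2 = (-5, -2, 4, -3)ᵀ
v_3 = (1, 0, 0, 0)ᵀ

Let N = A − (-3)·I. We want v_3 with N^3 v_3 = 0 but N^2 v_3 ≠ 0; then v_{j-1} := N · v_j for j = 3, …, 2.

Pick v_3 = (1, 0, 0, 0)ᵀ.
Then v_2 = N · v_3 = (-5, -2, 4, -3)ᵀ.
Then v_1 = N · v_2 = (1, 1, -2, 2)ᵀ.

Sanity check: (A − (-3)·I) v_1 = (0, 0, 0, 0)ᵀ = 0. ✓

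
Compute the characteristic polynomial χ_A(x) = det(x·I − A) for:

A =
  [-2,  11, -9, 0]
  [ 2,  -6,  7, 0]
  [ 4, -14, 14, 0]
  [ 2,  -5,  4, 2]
x^4 - 8*x^3 + 24*x^2 - 32*x + 16

Expanding det(x·I − A) (e.g. by cofactor expansion or by noting that A is similar to its Jordan form J, which has the same characteristic polynomial as A) gives
  χ_A(x) = x^4 - 8*x^3 + 24*x^2 - 32*x + 16
which factors as (x - 2)^4. The eigenvalues (with algebraic multiplicities) are λ = 2 with multiplicity 4.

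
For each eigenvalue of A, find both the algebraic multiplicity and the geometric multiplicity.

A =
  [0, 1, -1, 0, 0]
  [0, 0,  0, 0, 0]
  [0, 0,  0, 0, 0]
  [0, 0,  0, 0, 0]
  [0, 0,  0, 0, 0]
λ = 0: alg = 5, geom = 4

Step 1 — factor the characteristic polynomial to read off the algebraic multiplicities:
  χ_A(x) = x^5

Step 2 — compute geometric multiplicities via the rank-nullity identity g(λ) = n − rank(A − λI):
  rank(A − (0)·I) = 1, so dim ker(A − (0)·I) = n − 1 = 4

Summary:
  λ = 0: algebraic multiplicity = 5, geometric multiplicity = 4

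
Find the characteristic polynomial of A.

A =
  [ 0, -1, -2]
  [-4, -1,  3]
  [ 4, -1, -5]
x^3 + 6*x^2 + 12*x + 8

Expanding det(x·I − A) (e.g. by cofactor expansion or by noting that A is similar to its Jordan form J, which has the same characteristic polynomial as A) gives
  χ_A(x) = x^3 + 6*x^2 + 12*x + 8
which factors as (x + 2)^3. The eigenvalues (with algebraic multiplicities) are λ = -2 with multiplicity 3.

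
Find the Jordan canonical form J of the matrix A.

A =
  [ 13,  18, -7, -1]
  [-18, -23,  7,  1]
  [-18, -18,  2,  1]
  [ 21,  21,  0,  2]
J_1(-5) ⊕ J_1(-5) ⊕ J_2(2)

The characteristic polynomial is
  det(x·I − A) = x^4 + 6*x^3 - 11*x^2 - 60*x + 100 = (x - 2)^2*(x + 5)^2

Eigenvalues and multiplicities (the geometric multiplicity of λ is n − rank(A − λI), which equals the number of Jordan blocks for λ):
  λ = -5: algebraic multiplicity = 2, geometric multiplicity = 2
  λ = 2: algebraic multiplicity = 2, geometric multiplicity = 1

Determining the block sizes for each eigenvalue:
  λ = -5: gm = am = 2, so every block has size 1 → block sizes [1, 1]
  λ = 2: one block (gm = 1), so the single block has size am = 2 → block sizes [2]

Assembling the blocks gives a Jordan form
J =
  [-5,  0, 0, 0]
  [ 0, -5, 0, 0]
  [ 0,  0, 2, 1]
  [ 0,  0, 0, 2]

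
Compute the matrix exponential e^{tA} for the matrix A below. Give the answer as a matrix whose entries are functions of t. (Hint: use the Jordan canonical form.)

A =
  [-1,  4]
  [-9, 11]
e^{tA} =
  [-6*t*exp(5*t) + exp(5*t), 4*t*exp(5*t)]
  [-9*t*exp(5*t), 6*t*exp(5*t) + exp(5*t)]

Strategy: write A = P · J · P⁻¹ where J is a Jordan canonical form, so e^{tA} = P · e^{tJ} · P⁻¹, and e^{tJ} can be computed block-by-block.

A has Jordan form
J =
  [5, 1]
  [0, 5]
(up to reordering of blocks).

Per-block formulas:
  For a 2×2 Jordan block J_2(5): exp(t · J_2(5)) = e^(5t)·(I + t·N), where N is the 2×2 nilpotent shift.

After assembling e^{tJ} and conjugating by P, we get:

e^{tA} =
  [-6*t*exp(5*t) + exp(5*t), 4*t*exp(5*t)]
  [-9*t*exp(5*t), 6*t*exp(5*t) + exp(5*t)]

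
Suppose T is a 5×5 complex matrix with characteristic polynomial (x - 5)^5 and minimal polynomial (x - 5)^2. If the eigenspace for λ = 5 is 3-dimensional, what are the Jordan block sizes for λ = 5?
Block sizes for λ = 5: [2, 2, 1]

Step 1 — from the characteristic polynomial, algebraic multiplicity of λ = 5 is 5. From dim ker(T − (5)·I) = 3, there are exactly 3 Jordan blocks for λ = 5.
Step 2 — from the minimal polynomial, the factor (x − 5)^2 tells us the largest block for λ = 5 has size 2.
Step 3 — with total size 5, 3 blocks, and largest block 2, the block sizes (in nonincreasing order) are [2, 2, 1].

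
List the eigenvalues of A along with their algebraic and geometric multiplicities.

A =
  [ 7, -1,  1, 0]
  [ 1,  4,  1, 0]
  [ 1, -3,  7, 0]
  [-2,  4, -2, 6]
λ = 6: alg = 4, geom = 2

Step 1 — factor the characteristic polynomial to read off the algebraic multiplicities:
  χ_A(x) = (x - 6)^4

Step 2 — compute geometric multiplicities via the rank-nullity identity g(λ) = n − rank(A − λI):
  rank(A − (6)·I) = 2, so dim ker(A − (6)·I) = n − 2 = 2

Summary:
  λ = 6: algebraic multiplicity = 4, geometric multiplicity = 2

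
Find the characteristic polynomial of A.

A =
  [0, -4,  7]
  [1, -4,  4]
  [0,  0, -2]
x^3 + 6*x^2 + 12*x + 8

Expanding det(x·I − A) (e.g. by cofactor expansion or by noting that A is similar to its Jordan form J, which has the same characteristic polynomial as A) gives
  χ_A(x) = x^3 + 6*x^2 + 12*x + 8
which factors as (x + 2)^3. The eigenvalues (with algebraic multiplicities) are λ = -2 with multiplicity 3.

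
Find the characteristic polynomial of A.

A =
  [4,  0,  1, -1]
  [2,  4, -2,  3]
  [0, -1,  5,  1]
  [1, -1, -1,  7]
x^4 - 20*x^3 + 150*x^2 - 500*x + 625

Expanding det(x·I − A) (e.g. by cofactor expansion or by noting that A is similar to its Jordan form J, which has the same characteristic polynomial as A) gives
  χ_A(x) = x^4 - 20*x^3 + 150*x^2 - 500*x + 625
which factors as (x - 5)^4. The eigenvalues (with algebraic multiplicities) are λ = 5 with multiplicity 4.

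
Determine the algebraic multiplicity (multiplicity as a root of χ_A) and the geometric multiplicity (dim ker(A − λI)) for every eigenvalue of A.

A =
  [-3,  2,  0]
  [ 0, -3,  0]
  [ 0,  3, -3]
λ = -3: alg = 3, geom = 2

Step 1 — factor the characteristic polynomial to read off the algebraic multiplicities:
  χ_A(x) = (x + 3)^3

Step 2 — compute geometric multiplicities via the rank-nullity identity g(λ) = n − rank(A − λI):
  rank(A − (-3)·I) = 1, so dim ker(A − (-3)·I) = n − 1 = 2

Summary:
  λ = -3: algebraic multiplicity = 3, geometric multiplicity = 2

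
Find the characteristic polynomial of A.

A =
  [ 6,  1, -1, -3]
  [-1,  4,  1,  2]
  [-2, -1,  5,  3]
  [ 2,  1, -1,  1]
x^4 - 16*x^3 + 96*x^2 - 256*x + 256

Expanding det(x·I − A) (e.g. by cofactor expansion or by noting that A is similar to its Jordan form J, which has the same characteristic polynomial as A) gives
  χ_A(x) = x^4 - 16*x^3 + 96*x^2 - 256*x + 256
which factors as (x - 4)^4. The eigenvalues (with algebraic multiplicities) are λ = 4 with multiplicity 4.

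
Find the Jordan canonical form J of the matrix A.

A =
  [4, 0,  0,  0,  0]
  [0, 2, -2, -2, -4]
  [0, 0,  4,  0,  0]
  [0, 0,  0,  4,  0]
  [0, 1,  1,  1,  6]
J_2(4) ⊕ J_1(4) ⊕ J_1(4) ⊕ J_1(4)

The characteristic polynomial is
  det(x·I − A) = x^5 - 20*x^4 + 160*x^3 - 640*x^2 + 1280*x - 1024 = (x - 4)^5

Eigenvalues and multiplicities (the geometric multiplicity of λ is n − rank(A − λI), which equals the number of Jordan blocks for λ):
  λ = 4: algebraic multiplicity = 5, geometric multiplicity = 4

Determining the block sizes for each eigenvalue:
  λ = 4: 4 blocks summing to 5 forces exactly one block of size 2 and the rest size 1 → block sizes [2, 1, 1, 1]

Assembling the blocks gives a Jordan form
J =
  [4, 1, 0, 0, 0]
  [0, 4, 0, 0, 0]
  [0, 0, 4, 0, 0]
  [0, 0, 0, 4, 0]
  [0, 0, 0, 0, 4]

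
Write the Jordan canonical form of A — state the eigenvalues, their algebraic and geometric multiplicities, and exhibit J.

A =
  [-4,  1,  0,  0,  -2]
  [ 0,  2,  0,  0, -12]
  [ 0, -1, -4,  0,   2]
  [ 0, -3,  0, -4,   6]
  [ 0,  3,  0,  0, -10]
J_2(-4) ⊕ J_1(-4) ⊕ J_1(-4) ⊕ J_1(-4)

The characteristic polynomial is
  det(x·I − A) = x^5 + 20*x^4 + 160*x^3 + 640*x^2 + 1280*x + 1024 = (x + 4)^5

Eigenvalues and multiplicities (the geometric multiplicity of λ is n − rank(A − λI), which equals the number of Jordan blocks for λ):
  λ = -4: algebraic multiplicity = 5, geometric multiplicity = 4

Determining the block sizes for each eigenvalue:
  λ = -4: 4 blocks summing to 5 forces exactly one block of size 2 and the rest size 1 → block sizes [2, 1, 1, 1]

Assembling the blocks gives a Jordan form
J =
  [-4,  1,  0,  0,  0]
  [ 0, -4,  0,  0,  0]
  [ 0,  0, -4,  0,  0]
  [ 0,  0,  0, -4,  0]
  [ 0,  0,  0,  0, -4]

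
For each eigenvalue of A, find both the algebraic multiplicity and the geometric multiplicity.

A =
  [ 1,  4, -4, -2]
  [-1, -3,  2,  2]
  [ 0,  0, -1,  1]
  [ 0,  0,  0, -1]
λ = -1: alg = 4, geom = 2

Step 1 — factor the characteristic polynomial to read off the algebraic multiplicities:
  χ_A(x) = (x + 1)^4

Step 2 — compute geometric multiplicities via the rank-nullity identity g(λ) = n − rank(A − λI):
  rank(A − (-1)·I) = 2, so dim ker(A − (-1)·I) = n − 2 = 2

Summary:
  λ = -1: algebraic multiplicity = 4, geometric multiplicity = 2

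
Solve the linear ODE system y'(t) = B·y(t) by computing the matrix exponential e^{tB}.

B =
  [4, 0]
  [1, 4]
e^{tB} =
  [exp(4*t), 0]
  [t*exp(4*t), exp(4*t)]

Strategy: write B = P · J · P⁻¹ where J is a Jordan canonical form, so e^{tB} = P · e^{tJ} · P⁻¹, and e^{tJ} can be computed block-by-block.

B has Jordan form
J =
  [4, 1]
  [0, 4]
(up to reordering of blocks).

Per-block formulas:
  For a 2×2 Jordan block J_2(4): exp(t · J_2(4)) = e^(4t)·(I + t·N), where N is the 2×2 nilpotent shift.

After assembling e^{tJ} and conjugating by P, we get:

e^{tB} =
  [exp(4*t), 0]
  [t*exp(4*t), exp(4*t)]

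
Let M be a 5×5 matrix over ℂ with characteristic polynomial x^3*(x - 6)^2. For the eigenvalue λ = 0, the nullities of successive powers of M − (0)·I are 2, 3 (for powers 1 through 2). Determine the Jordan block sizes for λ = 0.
Block sizes for λ = 0: [2, 1]

From the dimensions of kernels of powers, the number of Jordan blocks of size at least j is d_j − d_{j−1} where d_j = dim ker(N^j) (with d_0 = 0). Computing the differences gives [2, 1].
The number of blocks of size exactly k is (#blocks of size ≥ k) − (#blocks of size ≥ k + 1), so the partition is: 1 block(s) of size 1, 1 block(s) of size 2.
In nonincreasing order the block sizes are [2, 1].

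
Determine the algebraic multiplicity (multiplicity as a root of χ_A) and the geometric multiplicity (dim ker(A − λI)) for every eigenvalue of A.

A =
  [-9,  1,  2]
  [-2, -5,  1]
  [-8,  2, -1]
λ = -5: alg = 3, geom = 1

Step 1 — factor the characteristic polynomial to read off the algebraic multiplicities:
  χ_A(x) = (x + 5)^3

Step 2 — compute geometric multiplicities via the rank-nullity identity g(λ) = n − rank(A − λI):
  rank(A − (-5)·I) = 2, so dim ker(A − (-5)·I) = n − 2 = 1

Summary:
  λ = -5: algebraic multiplicity = 3, geometric multiplicity = 1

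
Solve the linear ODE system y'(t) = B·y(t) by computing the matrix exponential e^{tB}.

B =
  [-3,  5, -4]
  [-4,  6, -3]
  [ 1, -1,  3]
e^{tB} =
  [t^2*exp(2*t)/2 - 5*t*exp(2*t) + exp(2*t), -t^2*exp(2*t)/2 + 5*t*exp(2*t), t^2*exp(2*t)/2 - 4*t*exp(2*t)]
  [t^2*exp(2*t)/2 - 4*t*exp(2*t), -t^2*exp(2*t)/2 + 4*t*exp(2*t) + exp(2*t), t^2*exp(2*t)/2 - 3*t*exp(2*t)]
  [t*exp(2*t), -t*exp(2*t), t*exp(2*t) + exp(2*t)]

Strategy: write B = P · J · P⁻¹ where J is a Jordan canonical form, so e^{tB} = P · e^{tJ} · P⁻¹, and e^{tJ} can be computed block-by-block.

B has Jordan form
J =
  [2, 1, 0]
  [0, 2, 1]
  [0, 0, 2]
(up to reordering of blocks).

Per-block formulas:
  For a 3×3 Jordan block J_3(2): exp(t · J_3(2)) = e^(2t)·(I + t·N + (t^2/2)·N^2), where N is the 3×3 nilpotent shift.

After assembling e^{tJ} and conjugating by P, we get:

e^{tB} =
  [t^2*exp(2*t)/2 - 5*t*exp(2*t) + exp(2*t), -t^2*exp(2*t)/2 + 5*t*exp(2*t), t^2*exp(2*t)/2 - 4*t*exp(2*t)]
  [t^2*exp(2*t)/2 - 4*t*exp(2*t), -t^2*exp(2*t)/2 + 4*t*exp(2*t) + exp(2*t), t^2*exp(2*t)/2 - 3*t*exp(2*t)]
  [t*exp(2*t), -t*exp(2*t), t*exp(2*t) + exp(2*t)]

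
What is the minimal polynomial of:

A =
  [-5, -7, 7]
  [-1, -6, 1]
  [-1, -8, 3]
x^3 + 8*x^2 + 5*x - 50

The characteristic polynomial is χ_A(x) = (x - 2)*(x + 5)^2, so the eigenvalues are known. The minimal polynomial is
  m_A(x) = Π_λ (x − λ)^{k_λ}
where k_λ is the size of the *largest* Jordan block for λ (equivalently, the smallest k with (A − λI)^k v = 0 for every generalised eigenvector v of λ).

  λ = -5: largest Jordan block has size 2, contributing (x + 5)^2
  λ = 2: largest Jordan block has size 1, contributing (x − 2)

So m_A(x) = (x - 2)*(x + 5)^2 = x^3 + 8*x^2 + 5*x - 50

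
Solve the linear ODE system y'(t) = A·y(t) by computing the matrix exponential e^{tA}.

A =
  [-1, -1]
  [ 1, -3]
e^{tA} =
  [t*exp(-2*t) + exp(-2*t), -t*exp(-2*t)]
  [t*exp(-2*t), -t*exp(-2*t) + exp(-2*t)]

Strategy: write A = P · J · P⁻¹ where J is a Jordan canonical form, so e^{tA} = P · e^{tJ} · P⁻¹, and e^{tJ} can be computed block-by-block.

A has Jordan form
J =
  [-2,  1]
  [ 0, -2]
(up to reordering of blocks).

Per-block formulas:
  For a 2×2 Jordan block J_2(-2): exp(t · J_2(-2)) = e^(-2t)·(I + t·N), where N is the 2×2 nilpotent shift.

After assembling e^{tJ} and conjugating by P, we get:

e^{tA} =
  [t*exp(-2*t) + exp(-2*t), -t*exp(-2*t)]
  [t*exp(-2*t), -t*exp(-2*t) + exp(-2*t)]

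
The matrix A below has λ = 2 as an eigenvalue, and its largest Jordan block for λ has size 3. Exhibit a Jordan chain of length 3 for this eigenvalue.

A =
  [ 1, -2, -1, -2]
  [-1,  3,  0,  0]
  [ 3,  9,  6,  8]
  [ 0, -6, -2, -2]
A Jordan chain for λ = 2 of length 3:
v_1 = (3, 3, -9, 0)ᵀ
v_2 = (-2, 1, 9, -6)ᵀ
v_3 = (0, 1, 0, 0)ᵀ

Let N = A − (2)·I. We want v_3 with N^3 v_3 = 0 but N^2 v_3 ≠ 0; then v_{j-1} := N · v_j for j = 3, …, 2.

Pick v_3 = (0, 1, 0, 0)ᵀ.
Then v_2 = N · v_3 = (-2, 1, 9, -6)ᵀ.
Then v_1 = N · v_2 = (3, 3, -9, 0)ᵀ.

Sanity check: (A − (2)·I) v_1 = (0, 0, 0, 0)ᵀ = 0. ✓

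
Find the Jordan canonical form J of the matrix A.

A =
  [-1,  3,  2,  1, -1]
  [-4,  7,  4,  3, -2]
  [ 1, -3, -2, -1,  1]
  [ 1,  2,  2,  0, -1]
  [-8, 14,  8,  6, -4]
J_3(0) ⊕ J_1(0) ⊕ J_1(0)

The characteristic polynomial is
  det(x·I − A) = x^5

Eigenvalues and multiplicities (the geometric multiplicity of λ is n − rank(A − λI), which equals the number of Jordan blocks for λ):
  λ = 0: algebraic multiplicity = 5, geometric multiplicity = 3

Determining the block sizes for each eigenvalue:
  λ = 0: with am = 5 and gm = 3, the partition is not yet determined (e.g. several partitions of 5 into 3 parts exist). Let N = A − (0)·I. Computing rank(N^1) = 2, rank(N^2) = 1, rank(N^3) = 0; the number of blocks of size ≥ j is rank(N^{j−1}) − rank(N^j), giving [3, 1, 1]. So we have 1 block(s) of size 3, 2 block(s) of size 1 → block sizes [3, 1, 1]

Assembling the blocks gives a Jordan form
J =
  [0, 1, 0, 0, 0]
  [0, 0, 1, 0, 0]
  [0, 0, 0, 0, 0]
  [0, 0, 0, 0, 0]
  [0, 0, 0, 0, 0]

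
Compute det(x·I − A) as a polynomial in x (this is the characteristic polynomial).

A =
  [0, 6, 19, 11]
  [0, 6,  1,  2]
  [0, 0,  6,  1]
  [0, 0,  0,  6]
x^4 - 18*x^3 + 108*x^2 - 216*x

Expanding det(x·I − A) (e.g. by cofactor expansion or by noting that A is similar to its Jordan form J, which has the same characteristic polynomial as A) gives
  χ_A(x) = x^4 - 18*x^3 + 108*x^2 - 216*x
which factors as x*(x - 6)^3. The eigenvalues (with algebraic multiplicities) are λ = 0 with multiplicity 1, λ = 6 with multiplicity 3.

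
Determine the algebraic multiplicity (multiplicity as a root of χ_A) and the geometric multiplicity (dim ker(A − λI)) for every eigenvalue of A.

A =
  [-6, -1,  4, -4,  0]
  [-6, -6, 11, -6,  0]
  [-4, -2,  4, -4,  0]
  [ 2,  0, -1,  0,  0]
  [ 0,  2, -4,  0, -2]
λ = -2: alg = 5, geom = 3

Step 1 — factor the characteristic polynomial to read off the algebraic multiplicities:
  χ_A(x) = (x + 2)^5

Step 2 — compute geometric multiplicities via the rank-nullity identity g(λ) = n − rank(A − λI):
  rank(A − (-2)·I) = 2, so dim ker(A − (-2)·I) = n − 2 = 3

Summary:
  λ = -2: algebraic multiplicity = 5, geometric multiplicity = 3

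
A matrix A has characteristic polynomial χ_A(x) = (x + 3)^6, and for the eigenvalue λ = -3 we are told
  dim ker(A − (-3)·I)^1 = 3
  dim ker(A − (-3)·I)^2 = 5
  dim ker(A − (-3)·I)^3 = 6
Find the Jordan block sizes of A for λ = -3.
Block sizes for λ = -3: [3, 2, 1]

From the dimensions of kernels of powers, the number of Jordan blocks of size at least j is d_j − d_{j−1} where d_j = dim ker(N^j) (with d_0 = 0). Computing the differences gives [3, 2, 1].
The number of blocks of size exactly k is (#blocks of size ≥ k) − (#blocks of size ≥ k + 1), so the partition is: 1 block(s) of size 1, 1 block(s) of size 2, 1 block(s) of size 3.
In nonincreasing order the block sizes are [3, 2, 1].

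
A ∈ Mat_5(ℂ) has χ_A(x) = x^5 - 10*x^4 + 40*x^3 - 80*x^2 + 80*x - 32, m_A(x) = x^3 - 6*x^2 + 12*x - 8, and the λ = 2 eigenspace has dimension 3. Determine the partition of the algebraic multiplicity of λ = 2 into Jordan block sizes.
Block sizes for λ = 2: [3, 1, 1]

Step 1 — from the characteristic polynomial, algebraic multiplicity of λ = 2 is 5. From dim ker(A − (2)·I) = 3, there are exactly 3 Jordan blocks for λ = 2.
Step 2 — from the minimal polynomial, the factor (x − 2)^3 tells us the largest block for λ = 2 has size 3.
Step 3 — with total size 5, 3 blocks, and largest block 3, the block sizes (in nonincreasing order) are [3, 1, 1].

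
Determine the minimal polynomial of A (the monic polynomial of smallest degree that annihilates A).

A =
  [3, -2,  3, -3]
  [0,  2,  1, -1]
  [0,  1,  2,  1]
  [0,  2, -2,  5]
x^3 - 9*x^2 + 27*x - 27

The characteristic polynomial is χ_A(x) = (x - 3)^4, so the eigenvalues are known. The minimal polynomial is
  m_A(x) = Π_λ (x − λ)^{k_λ}
where k_λ is the size of the *largest* Jordan block for λ (equivalently, the smallest k with (A − λI)^k v = 0 for every generalised eigenvector v of λ).

  λ = 3: largest Jordan block has size 3, contributing (x − 3)^3

So m_A(x) = (x - 3)^3 = x^3 - 9*x^2 + 27*x - 27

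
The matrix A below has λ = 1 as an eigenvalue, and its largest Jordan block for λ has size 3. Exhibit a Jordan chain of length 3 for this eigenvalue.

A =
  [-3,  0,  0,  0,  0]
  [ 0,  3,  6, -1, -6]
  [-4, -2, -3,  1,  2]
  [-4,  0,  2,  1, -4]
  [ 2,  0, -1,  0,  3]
A Jordan chain for λ = 1 of length 3:
v_1 = (0, -8, 4, -4, 2)ᵀ
v_2 = (0, 2, -2, 0, 0)ᵀ
v_3 = (0, 1, 0, 0, 0)ᵀ

Let N = A − (1)·I. We want v_3 with N^3 v_3 = 0 but N^2 v_3 ≠ 0; then v_{j-1} := N · v_j for j = 3, …, 2.

Pick v_3 = (0, 1, 0, 0, 0)ᵀ.
Then v_2 = N · v_3 = (0, 2, -2, 0, 0)ᵀ.
Then v_1 = N · v_2 = (0, -8, 4, -4, 2)ᵀ.

Sanity check: (A − (1)·I) v_1 = (0, 0, 0, 0, 0)ᵀ = 0. ✓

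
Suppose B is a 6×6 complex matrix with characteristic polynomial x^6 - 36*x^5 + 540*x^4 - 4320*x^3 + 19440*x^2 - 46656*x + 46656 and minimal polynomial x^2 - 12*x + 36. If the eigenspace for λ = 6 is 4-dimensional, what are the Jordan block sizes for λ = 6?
Block sizes for λ = 6: [2, 2, 1, 1]

Step 1 — from the characteristic polynomial, algebraic multiplicity of λ = 6 is 6. From dim ker(B − (6)·I) = 4, there are exactly 4 Jordan blocks for λ = 6.
Step 2 — from the minimal polynomial, the factor (x − 6)^2 tells us the largest block for λ = 6 has size 2.
Step 3 — with total size 6, 4 blocks, and largest block 2, the block sizes (in nonincreasing order) are [2, 2, 1, 1].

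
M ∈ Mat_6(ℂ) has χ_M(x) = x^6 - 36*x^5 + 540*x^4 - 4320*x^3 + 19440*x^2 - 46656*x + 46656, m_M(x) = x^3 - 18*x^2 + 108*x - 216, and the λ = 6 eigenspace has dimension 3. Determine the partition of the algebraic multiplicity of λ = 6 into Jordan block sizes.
Block sizes for λ = 6: [3, 2, 1]

Step 1 — from the characteristic polynomial, algebraic multiplicity of λ = 6 is 6. From dim ker(M − (6)·I) = 3, there are exactly 3 Jordan blocks for λ = 6.
Step 2 — from the minimal polynomial, the factor (x − 6)^3 tells us the largest block for λ = 6 has size 3.
Step 3 — with total size 6, 3 blocks, and largest block 3, the block sizes (in nonincreasing order) are [3, 2, 1].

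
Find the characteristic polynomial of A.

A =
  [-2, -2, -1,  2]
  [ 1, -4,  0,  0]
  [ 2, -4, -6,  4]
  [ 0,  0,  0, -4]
x^4 + 16*x^3 + 96*x^2 + 256*x + 256

Expanding det(x·I − A) (e.g. by cofactor expansion or by noting that A is similar to its Jordan form J, which has the same characteristic polynomial as A) gives
  χ_A(x) = x^4 + 16*x^3 + 96*x^2 + 256*x + 256
which factors as (x + 4)^4. The eigenvalues (with algebraic multiplicities) are λ = -4 with multiplicity 4.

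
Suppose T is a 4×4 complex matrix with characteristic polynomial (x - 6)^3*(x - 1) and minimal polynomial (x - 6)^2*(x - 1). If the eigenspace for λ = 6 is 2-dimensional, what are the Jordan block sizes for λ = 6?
Block sizes for λ = 6: [2, 1]

Step 1 — from the characteristic polynomial, algebraic multiplicity of λ = 6 is 3. From dim ker(T − (6)·I) = 2, there are exactly 2 Jordan blocks for λ = 6.
Step 2 — from the minimal polynomial, the factor (x − 6)^2 tells us the largest block for λ = 6 has size 2.
Step 3 — with total size 3, 2 blocks, and largest block 2, the block sizes (in nonincreasing order) are [2, 1].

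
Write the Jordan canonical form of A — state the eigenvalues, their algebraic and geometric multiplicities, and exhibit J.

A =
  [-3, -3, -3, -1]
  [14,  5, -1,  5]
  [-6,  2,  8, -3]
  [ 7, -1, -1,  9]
J_1(1) ⊕ J_3(6)

The characteristic polynomial is
  det(x·I − A) = x^4 - 19*x^3 + 126*x^2 - 324*x + 216 = (x - 6)^3*(x - 1)

Eigenvalues and multiplicities (the geometric multiplicity of λ is n − rank(A − λI), which equals the number of Jordan blocks for λ):
  λ = 1: algebraic multiplicity = 1, geometric multiplicity = 1
  λ = 6: algebraic multiplicity = 3, geometric multiplicity = 1

Determining the block sizes for each eigenvalue:
  λ = 1: one block (gm = 1), so the single block has size am = 1 → block sizes [1]
  λ = 6: one block (gm = 1), so the single block has size am = 3 → block sizes [3]

Assembling the blocks gives a Jordan form
J =
  [1, 0, 0, 0]
  [0, 6, 1, 0]
  [0, 0, 6, 1]
  [0, 0, 0, 6]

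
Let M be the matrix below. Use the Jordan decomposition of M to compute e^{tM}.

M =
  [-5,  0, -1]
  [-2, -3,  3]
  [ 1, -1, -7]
e^{tM} =
  [-t^2*exp(-5*t)/2 + exp(-5*t), t^2*exp(-5*t)/2, t^2*exp(-5*t) - t*exp(-5*t)]
  [-t^2*exp(-5*t)/2 - 2*t*exp(-5*t), t^2*exp(-5*t)/2 + 2*t*exp(-5*t) + exp(-5*t), t^2*exp(-5*t) + 3*t*exp(-5*t)]
  [t*exp(-5*t), -t*exp(-5*t), -2*t*exp(-5*t) + exp(-5*t)]

Strategy: write M = P · J · P⁻¹ where J is a Jordan canonical form, so e^{tM} = P · e^{tJ} · P⁻¹, and e^{tJ} can be computed block-by-block.

M has Jordan form
J =
  [-5,  1,  0]
  [ 0, -5,  1]
  [ 0,  0, -5]
(up to reordering of blocks).

Per-block formulas:
  For a 3×3 Jordan block J_3(-5): exp(t · J_3(-5)) = e^(-5t)·(I + t·N + (t^2/2)·N^2), where N is the 3×3 nilpotent shift.

After assembling e^{tJ} and conjugating by P, we get:

e^{tM} =
  [-t^2*exp(-5*t)/2 + exp(-5*t), t^2*exp(-5*t)/2, t^2*exp(-5*t) - t*exp(-5*t)]
  [-t^2*exp(-5*t)/2 - 2*t*exp(-5*t), t^2*exp(-5*t)/2 + 2*t*exp(-5*t) + exp(-5*t), t^2*exp(-5*t) + 3*t*exp(-5*t)]
  [t*exp(-5*t), -t*exp(-5*t), -2*t*exp(-5*t) + exp(-5*t)]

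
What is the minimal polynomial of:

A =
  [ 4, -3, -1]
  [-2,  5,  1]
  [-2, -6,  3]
x^3 - 12*x^2 + 45*x - 50

The characteristic polynomial is χ_A(x) = (x - 5)^2*(x - 2), so the eigenvalues are known. The minimal polynomial is
  m_A(x) = Π_λ (x − λ)^{k_λ}
where k_λ is the size of the *largest* Jordan block for λ (equivalently, the smallest k with (A − λI)^k v = 0 for every generalised eigenvector v of λ).

  λ = 2: largest Jordan block has size 1, contributing (x − 2)
  λ = 5: largest Jordan block has size 2, contributing (x − 5)^2

So m_A(x) = (x - 5)^2*(x - 2) = x^3 - 12*x^2 + 45*x - 50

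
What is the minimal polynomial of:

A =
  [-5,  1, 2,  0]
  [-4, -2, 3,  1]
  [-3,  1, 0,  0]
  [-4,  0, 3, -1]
x^3 + 6*x^2 + 12*x + 8

The characteristic polynomial is χ_A(x) = (x + 2)^4, so the eigenvalues are known. The minimal polynomial is
  m_A(x) = Π_λ (x − λ)^{k_λ}
where k_λ is the size of the *largest* Jordan block for λ (equivalently, the smallest k with (A − λI)^k v = 0 for every generalised eigenvector v of λ).

  λ = -2: largest Jordan block has size 3, contributing (x + 2)^3

So m_A(x) = (x + 2)^3 = x^3 + 6*x^2 + 12*x + 8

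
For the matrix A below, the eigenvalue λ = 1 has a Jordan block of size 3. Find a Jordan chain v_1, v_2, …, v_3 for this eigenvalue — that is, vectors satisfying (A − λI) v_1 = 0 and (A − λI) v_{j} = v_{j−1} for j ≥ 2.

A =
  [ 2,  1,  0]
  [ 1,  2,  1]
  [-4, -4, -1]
A Jordan chain for λ = 1 of length 3:
v_1 = (2, -2, 0)ᵀ
v_2 = (1, 1, -4)ᵀ
v_3 = (1, 0, 0)ᵀ

Let N = A − (1)·I. We want v_3 with N^3 v_3 = 0 but N^2 v_3 ≠ 0; then v_{j-1} := N · v_j for j = 3, …, 2.

Pick v_3 = (1, 0, 0)ᵀ.
Then v_2 = N · v_3 = (1, 1, -4)ᵀ.
Then v_1 = N · v_2 = (2, -2, 0)ᵀ.

Sanity check: (A − (1)·I) v_1 = (0, 0, 0)ᵀ = 0. ✓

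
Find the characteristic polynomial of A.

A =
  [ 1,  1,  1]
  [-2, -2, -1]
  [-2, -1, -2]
x^3 + 3*x^2 + 3*x + 1

Expanding det(x·I − A) (e.g. by cofactor expansion or by noting that A is similar to its Jordan form J, which has the same characteristic polynomial as A) gives
  χ_A(x) = x^3 + 3*x^2 + 3*x + 1
which factors as (x + 1)^3. The eigenvalues (with algebraic multiplicities) are λ = -1 with multiplicity 3.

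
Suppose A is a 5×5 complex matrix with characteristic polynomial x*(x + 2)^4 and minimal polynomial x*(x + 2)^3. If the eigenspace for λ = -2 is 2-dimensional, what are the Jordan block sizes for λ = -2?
Block sizes for λ = -2: [3, 1]

Step 1 — from the characteristic polynomial, algebraic multiplicity of λ = -2 is 4. From dim ker(A − (-2)·I) = 2, there are exactly 2 Jordan blocks for λ = -2.
Step 2 — from the minimal polynomial, the factor (x + 2)^3 tells us the largest block for λ = -2 has size 3.
Step 3 — with total size 4, 2 blocks, and largest block 3, the block sizes (in nonincreasing order) are [3, 1].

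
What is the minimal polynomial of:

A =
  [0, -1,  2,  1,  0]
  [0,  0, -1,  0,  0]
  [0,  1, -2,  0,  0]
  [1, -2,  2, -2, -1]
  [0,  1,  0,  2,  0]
x^3 + 2*x^2 + x

The characteristic polynomial is χ_A(x) = x*(x + 1)^4, so the eigenvalues are known. The minimal polynomial is
  m_A(x) = Π_λ (x − λ)^{k_λ}
where k_λ is the size of the *largest* Jordan block for λ (equivalently, the smallest k with (A − λI)^k v = 0 for every generalised eigenvector v of λ).

  λ = -1: largest Jordan block has size 2, contributing (x + 1)^2
  λ = 0: largest Jordan block has size 1, contributing (x − 0)

So m_A(x) = x*(x + 1)^2 = x^3 + 2*x^2 + x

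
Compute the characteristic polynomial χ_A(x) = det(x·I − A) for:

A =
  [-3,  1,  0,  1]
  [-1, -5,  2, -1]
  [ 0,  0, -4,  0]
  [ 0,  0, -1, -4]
x^4 + 16*x^3 + 96*x^2 + 256*x + 256

Expanding det(x·I − A) (e.g. by cofactor expansion or by noting that A is similar to its Jordan form J, which has the same characteristic polynomial as A) gives
  χ_A(x) = x^4 + 16*x^3 + 96*x^2 + 256*x + 256
which factors as (x + 4)^4. The eigenvalues (with algebraic multiplicities) are λ = -4 with multiplicity 4.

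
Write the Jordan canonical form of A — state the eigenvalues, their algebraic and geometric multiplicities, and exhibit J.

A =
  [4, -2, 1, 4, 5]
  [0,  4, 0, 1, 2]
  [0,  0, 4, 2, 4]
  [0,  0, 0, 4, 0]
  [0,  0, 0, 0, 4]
J_2(4) ⊕ J_2(4) ⊕ J_1(4)

The characteristic polynomial is
  det(x·I − A) = x^5 - 20*x^4 + 160*x^3 - 640*x^2 + 1280*x - 1024 = (x - 4)^5

Eigenvalues and multiplicities (the geometric multiplicity of λ is n − rank(A − λI), which equals the number of Jordan blocks for λ):
  λ = 4: algebraic multiplicity = 5, geometric multiplicity = 3

Determining the block sizes for each eigenvalue:
  λ = 4: with am = 5 and gm = 3, the partition is not yet determined (e.g. several partitions of 5 into 3 parts exist). Let N = A − (4)·I. Computing rank(N^1) = 2, rank(N^2) = 0; the number of blocks of size ≥ j is rank(N^{j−1}) − rank(N^j), giving [3, 2]. So we have 2 block(s) of size 2, 1 block(s) of size 1 → block sizes [2, 2, 1]

Assembling the blocks gives a Jordan form
J =
  [4, 1, 0, 0, 0]
  [0, 4, 0, 0, 0]
  [0, 0, 4, 1, 0]
  [0, 0, 0, 4, 0]
  [0, 0, 0, 0, 4]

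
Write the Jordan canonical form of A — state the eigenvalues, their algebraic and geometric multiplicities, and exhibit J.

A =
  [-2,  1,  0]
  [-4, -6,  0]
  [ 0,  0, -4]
J_2(-4) ⊕ J_1(-4)

The characteristic polynomial is
  det(x·I − A) = x^3 + 12*x^2 + 48*x + 64 = (x + 4)^3

Eigenvalues and multiplicities (the geometric multiplicity of λ is n − rank(A − λI), which equals the number of Jordan blocks for λ):
  λ = -4: algebraic multiplicity = 3, geometric multiplicity = 2

Determining the block sizes for each eigenvalue:
  λ = -4: 2 blocks summing to 3 forces exactly one block of size 2 and the rest size 1 → block sizes [2, 1]

Assembling the blocks gives a Jordan form
J =
  [-4,  1,  0]
  [ 0, -4,  0]
  [ 0,  0, -4]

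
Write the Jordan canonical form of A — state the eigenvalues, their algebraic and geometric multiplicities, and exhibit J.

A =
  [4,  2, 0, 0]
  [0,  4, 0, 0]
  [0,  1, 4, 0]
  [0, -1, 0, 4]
J_2(4) ⊕ J_1(4) ⊕ J_1(4)

The characteristic polynomial is
  det(x·I − A) = x^4 - 16*x^3 + 96*x^2 - 256*x + 256 = (x - 4)^4

Eigenvalues and multiplicities (the geometric multiplicity of λ is n − rank(A − λI), which equals the number of Jordan blocks for λ):
  λ = 4: algebraic multiplicity = 4, geometric multiplicity = 3

Determining the block sizes for each eigenvalue:
  λ = 4: 3 blocks summing to 4 forces exactly one block of size 2 and the rest size 1 → block sizes [2, 1, 1]

Assembling the blocks gives a Jordan form
J =
  [4, 1, 0, 0]
  [0, 4, 0, 0]
  [0, 0, 4, 0]
  [0, 0, 0, 4]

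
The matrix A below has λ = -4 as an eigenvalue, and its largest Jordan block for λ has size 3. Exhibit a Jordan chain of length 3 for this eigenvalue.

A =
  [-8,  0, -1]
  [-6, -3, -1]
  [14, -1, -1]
A Jordan chain for λ = -4 of length 3:
v_1 = (2, 4, -8)ᵀ
v_2 = (-4, -6, 14)ᵀ
v_3 = (1, 0, 0)ᵀ

Let N = A − (-4)·I. We want v_3 with N^3 v_3 = 0 but N^2 v_3 ≠ 0; then v_{j-1} := N · v_j for j = 3, …, 2.

Pick v_3 = (1, 0, 0)ᵀ.
Then v_2 = N · v_3 = (-4, -6, 14)ᵀ.
Then v_1 = N · v_2 = (2, 4, -8)ᵀ.

Sanity check: (A − (-4)·I) v_1 = (0, 0, 0)ᵀ = 0. ✓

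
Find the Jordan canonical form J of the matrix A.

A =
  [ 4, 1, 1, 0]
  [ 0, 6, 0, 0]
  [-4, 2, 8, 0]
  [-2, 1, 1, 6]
J_2(6) ⊕ J_1(6) ⊕ J_1(6)

The characteristic polynomial is
  det(x·I − A) = x^4 - 24*x^3 + 216*x^2 - 864*x + 1296 = (x - 6)^4

Eigenvalues and multiplicities (the geometric multiplicity of λ is n − rank(A − λI), which equals the number of Jordan blocks for λ):
  λ = 6: algebraic multiplicity = 4, geometric multiplicity = 3

Determining the block sizes for each eigenvalue:
  λ = 6: 3 blocks summing to 4 forces exactly one block of size 2 and the rest size 1 → block sizes [2, 1, 1]

Assembling the blocks gives a Jordan form
J =
  [6, 1, 0, 0]
  [0, 6, 0, 0]
  [0, 0, 6, 0]
  [0, 0, 0, 6]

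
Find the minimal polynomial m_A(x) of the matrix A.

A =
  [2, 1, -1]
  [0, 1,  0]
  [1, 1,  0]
x^2 - 2*x + 1

The characteristic polynomial is χ_A(x) = (x - 1)^3, so the eigenvalues are known. The minimal polynomial is
  m_A(x) = Π_λ (x − λ)^{k_λ}
where k_λ is the size of the *largest* Jordan block for λ (equivalently, the smallest k with (A − λI)^k v = 0 for every generalised eigenvector v of λ).

  λ = 1: largest Jordan block has size 2, contributing (x − 1)^2

So m_A(x) = (x - 1)^2 = x^2 - 2*x + 1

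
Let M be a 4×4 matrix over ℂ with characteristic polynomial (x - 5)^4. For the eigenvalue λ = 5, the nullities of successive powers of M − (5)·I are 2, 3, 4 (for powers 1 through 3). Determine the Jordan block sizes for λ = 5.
Block sizes for λ = 5: [3, 1]

From the dimensions of kernels of powers, the number of Jordan blocks of size at least j is d_j − d_{j−1} where d_j = dim ker(N^j) (with d_0 = 0). Computing the differences gives [2, 1, 1].
The number of blocks of size exactly k is (#blocks of size ≥ k) − (#blocks of size ≥ k + 1), so the partition is: 1 block(s) of size 1, 1 block(s) of size 3.
In nonincreasing order the block sizes are [3, 1].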